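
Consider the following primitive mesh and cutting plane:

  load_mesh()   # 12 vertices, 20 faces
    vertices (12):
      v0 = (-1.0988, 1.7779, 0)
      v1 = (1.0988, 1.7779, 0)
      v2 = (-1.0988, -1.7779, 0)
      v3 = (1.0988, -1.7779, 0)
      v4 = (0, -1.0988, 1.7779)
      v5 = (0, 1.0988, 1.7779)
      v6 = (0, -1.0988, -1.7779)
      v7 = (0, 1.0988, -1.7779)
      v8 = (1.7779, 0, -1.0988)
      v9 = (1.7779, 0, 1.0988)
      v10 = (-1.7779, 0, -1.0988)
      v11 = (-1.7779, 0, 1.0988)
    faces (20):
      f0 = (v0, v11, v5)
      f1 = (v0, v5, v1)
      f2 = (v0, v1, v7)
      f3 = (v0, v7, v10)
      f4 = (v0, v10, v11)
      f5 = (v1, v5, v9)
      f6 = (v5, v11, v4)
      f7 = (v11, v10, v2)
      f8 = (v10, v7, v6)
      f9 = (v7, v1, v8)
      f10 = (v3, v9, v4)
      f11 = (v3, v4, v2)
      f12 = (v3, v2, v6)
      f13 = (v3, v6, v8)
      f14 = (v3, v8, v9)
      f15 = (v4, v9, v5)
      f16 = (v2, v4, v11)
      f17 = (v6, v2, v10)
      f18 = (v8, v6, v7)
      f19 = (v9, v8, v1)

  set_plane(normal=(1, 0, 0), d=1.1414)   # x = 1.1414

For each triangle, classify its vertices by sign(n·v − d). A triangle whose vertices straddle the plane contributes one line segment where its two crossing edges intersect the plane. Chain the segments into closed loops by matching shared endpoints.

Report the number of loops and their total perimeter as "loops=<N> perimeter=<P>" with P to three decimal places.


Straddling triangles (8 of 20):
  (v1,v5,v9) [--+] → (1.1414, 0.393378, 1.34192)–(1.1414, 1.66637, 0.0689278)  len=1.8003
  (v7,v1,v8) [--+] → (1.1414, 1.66637, -0.0689278)–(1.1414, 0.393378, -1.34192)  len=1.8003
  (v3,v9,v4) [-+-] → (1.1414, -1.66637, 0.0689278)–(1.1414, -0.393378, 1.34192)  len=1.8003
  (v3,v6,v8) [--+] → (1.1414, -0.393378, -1.34192)–(1.1414, -1.66637, -0.0689278)  len=1.8003
  (v3,v8,v9) [-++] → (1.1414, -1.66637, -0.0689278)–(1.1414, -1.66637, 0.0689278)  len=0.1379
  (v4,v9,v5) [-+-] → (1.1414, -0.393378, 1.34192)–(1.1414, 0.393378, 1.34192)  len=0.7868
  (v8,v6,v7) [+--] → (1.1414, -0.393378, -1.34192)–(1.1414, 0.393378, -1.34192)  len=0.7868
  (v9,v8,v1) [++-] → (1.1414, 1.66637, -0.0689278)–(1.1414, 1.66637, 0.0689278)  len=0.1379

Chained into 1 loop(s):
  loop 1: 8 segments, perimeter = 9.0504
Total perimeter = 9.050

loops=1 perimeter=9.050


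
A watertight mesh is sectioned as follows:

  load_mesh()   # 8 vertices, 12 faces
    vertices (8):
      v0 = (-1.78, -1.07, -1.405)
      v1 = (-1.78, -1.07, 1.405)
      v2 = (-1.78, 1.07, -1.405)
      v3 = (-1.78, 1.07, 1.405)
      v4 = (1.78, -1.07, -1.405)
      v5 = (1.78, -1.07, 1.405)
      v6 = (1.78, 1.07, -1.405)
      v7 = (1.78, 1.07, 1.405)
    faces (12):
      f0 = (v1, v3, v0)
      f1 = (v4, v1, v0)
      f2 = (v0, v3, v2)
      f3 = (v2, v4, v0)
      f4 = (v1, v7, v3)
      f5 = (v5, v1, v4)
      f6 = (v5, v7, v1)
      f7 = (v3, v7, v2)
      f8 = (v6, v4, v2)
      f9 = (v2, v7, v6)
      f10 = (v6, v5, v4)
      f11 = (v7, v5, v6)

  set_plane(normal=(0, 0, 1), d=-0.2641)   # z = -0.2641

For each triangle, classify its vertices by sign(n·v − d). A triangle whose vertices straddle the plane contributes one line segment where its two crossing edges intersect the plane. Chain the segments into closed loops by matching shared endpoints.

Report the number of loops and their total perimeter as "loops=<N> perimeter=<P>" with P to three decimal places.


Straddling triangles (8 of 12):
  (v1,v3,v0) [++-] → (-1.78, -0.20113, -0.2641)–(-1.78, -1.07, -0.2641)  len=0.8689
  (v4,v1,v0) [-+-] → (0.334589, -1.07, -0.2641)–(-1.78, -1.07, -0.2641)  len=2.1146
  (v0,v3,v2) [-+-] → (-1.78, -0.20113, -0.2641)–(-1.78, 1.07, -0.2641)  len=1.2711
  (v5,v1,v4) [++-] → (0.334589, -1.07, -0.2641)–(1.78, -1.07, -0.2641)  len=1.4454
  (v3,v7,v2) [++-] → (-0.334589, 1.07, -0.2641)–(-1.78, 1.07, -0.2641)  len=1.4454
  (v2,v7,v6) [-+-] → (-0.334589, 1.07, -0.2641)–(1.78, 1.07, -0.2641)  len=2.1146
  (v6,v5,v4) [-+-] → (1.78, 0.20113, -0.2641)–(1.78, -1.07, -0.2641)  len=1.2711
  (v7,v5,v6) [++-] → (1.78, 0.20113, -0.2641)–(1.78, 1.07, -0.2641)  len=0.8689

Chained into 1 loop(s):
  loop 1: 8 segments, perimeter = 11.4000
Total perimeter = 11.400

loops=1 perimeter=11.400


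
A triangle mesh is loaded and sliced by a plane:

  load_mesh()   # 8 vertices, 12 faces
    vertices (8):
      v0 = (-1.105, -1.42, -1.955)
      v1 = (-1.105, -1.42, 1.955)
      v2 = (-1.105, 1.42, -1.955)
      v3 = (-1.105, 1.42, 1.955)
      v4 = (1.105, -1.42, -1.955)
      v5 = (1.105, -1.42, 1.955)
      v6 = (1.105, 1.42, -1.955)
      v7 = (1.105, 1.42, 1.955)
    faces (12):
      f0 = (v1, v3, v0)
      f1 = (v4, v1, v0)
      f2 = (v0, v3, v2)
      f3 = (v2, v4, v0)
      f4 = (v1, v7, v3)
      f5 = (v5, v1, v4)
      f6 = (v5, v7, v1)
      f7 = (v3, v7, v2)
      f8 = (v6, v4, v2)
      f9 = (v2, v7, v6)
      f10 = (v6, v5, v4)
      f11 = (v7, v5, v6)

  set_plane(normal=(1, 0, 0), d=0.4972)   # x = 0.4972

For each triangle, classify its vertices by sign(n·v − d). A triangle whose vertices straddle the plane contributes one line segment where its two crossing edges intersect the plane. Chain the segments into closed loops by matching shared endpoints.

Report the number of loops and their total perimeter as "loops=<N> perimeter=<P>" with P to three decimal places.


loops=1 perimeter=13.500

Straddling triangles (8 of 12):
  (v4,v1,v0) [+--] → (0.4972, -1.42, -0.879662)–(0.4972, -1.42, -1.955)  len=1.0753
  (v2,v4,v0) [-+-] → (0.4972, -0.638936, -1.955)–(0.4972, -1.42, -1.955)  len=0.7811
  (v1,v7,v3) [-+-] → (0.4972, 0.638936, 1.955)–(0.4972, 1.42, 1.955)  len=0.7811
  (v5,v1,v4) [+-+] → (0.4972, -1.42, 1.955)–(0.4972, -1.42, -0.879662)  len=2.8347
  (v5,v7,v1) [++-] → (0.4972, 0.638936, 1.955)–(0.4972, -1.42, 1.955)  len=2.0589
  (v3,v7,v2) [-+-] → (0.4972, 1.42, 1.955)–(0.4972, 1.42, 0.879662)  len=1.0753
  (v6,v4,v2) [++-] → (0.4972, -0.638936, -1.955)–(0.4972, 1.42, -1.955)  len=2.0589
  (v2,v7,v6) [-++] → (0.4972, 1.42, 0.879662)–(0.4972, 1.42, -1.955)  len=2.8347

Chained into 1 loop(s):
  loop 1: 8 segments, perimeter = 13.5000
Total perimeter = 13.500


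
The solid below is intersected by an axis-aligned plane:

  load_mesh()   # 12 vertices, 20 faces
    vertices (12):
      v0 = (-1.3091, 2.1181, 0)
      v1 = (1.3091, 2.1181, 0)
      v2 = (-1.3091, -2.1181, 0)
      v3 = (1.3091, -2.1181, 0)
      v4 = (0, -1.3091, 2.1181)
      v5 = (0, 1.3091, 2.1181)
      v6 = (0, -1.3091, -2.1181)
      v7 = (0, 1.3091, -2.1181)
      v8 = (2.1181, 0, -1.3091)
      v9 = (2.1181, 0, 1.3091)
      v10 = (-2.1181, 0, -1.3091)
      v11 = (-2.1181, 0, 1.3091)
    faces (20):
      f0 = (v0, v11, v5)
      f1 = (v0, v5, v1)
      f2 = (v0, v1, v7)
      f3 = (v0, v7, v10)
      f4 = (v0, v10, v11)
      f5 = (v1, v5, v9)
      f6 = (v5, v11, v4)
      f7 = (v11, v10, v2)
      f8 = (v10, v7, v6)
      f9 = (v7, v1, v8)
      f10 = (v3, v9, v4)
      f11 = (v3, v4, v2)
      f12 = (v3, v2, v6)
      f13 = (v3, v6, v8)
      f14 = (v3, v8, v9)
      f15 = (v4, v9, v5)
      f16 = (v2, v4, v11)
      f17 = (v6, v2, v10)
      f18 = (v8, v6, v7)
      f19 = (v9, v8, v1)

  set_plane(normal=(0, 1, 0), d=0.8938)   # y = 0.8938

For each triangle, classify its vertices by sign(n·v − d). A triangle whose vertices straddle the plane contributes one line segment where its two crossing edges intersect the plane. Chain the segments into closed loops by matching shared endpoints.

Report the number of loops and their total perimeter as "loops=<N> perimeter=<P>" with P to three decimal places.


loops=1 perimeter=12.153

Straddling triangles (10 of 20):
  (v0,v11,v5) [+-+] → (-1.77672, 0.8938, 0.756683)–(-0.671948, 0.8938, 1.86145)  len=1.5624
  (v0,v7,v10) [++-] → (-0.671948, 0.8938, -1.86145)–(-1.77672, 0.8938, -0.756683)  len=1.5624
  (v0,v10,v11) [+--] → (-1.77672, 0.8938, -0.756683)–(-1.77672, 0.8938, 0.756683)  len=1.5134
  (v1,v5,v9) [++-] → (0.671948, 0.8938, 1.86145)–(1.77672, 0.8938, 0.756683)  len=1.5624
  (v5,v11,v4) [+--] → (-0.671948, 0.8938, 1.86145)–(0, 0.8938, 2.1181)  len=0.7193
  (v10,v7,v6) [-+-] → (-0.671948, 0.8938, -1.86145)–(0, 0.8938, -2.1181)  len=0.7193
  (v7,v1,v8) [++-] → (1.77672, 0.8938, -0.756683)–(0.671948, 0.8938, -1.86145)  len=1.5624
  (v4,v9,v5) [--+] → (0.671948, 0.8938, 1.86145)–(0, 0.8938, 2.1181)  len=0.7193
  (v8,v6,v7) [--+] → (0, 0.8938, -2.1181)–(0.671948, 0.8938, -1.86145)  len=0.7193
  (v9,v8,v1) [--+] → (1.77672, 0.8938, -0.756683)–(1.77672, 0.8938, 0.756683)  len=1.5134

Chained into 1 loop(s):
  loop 1: 10 segments, perimeter = 12.1534
Total perimeter = 12.153


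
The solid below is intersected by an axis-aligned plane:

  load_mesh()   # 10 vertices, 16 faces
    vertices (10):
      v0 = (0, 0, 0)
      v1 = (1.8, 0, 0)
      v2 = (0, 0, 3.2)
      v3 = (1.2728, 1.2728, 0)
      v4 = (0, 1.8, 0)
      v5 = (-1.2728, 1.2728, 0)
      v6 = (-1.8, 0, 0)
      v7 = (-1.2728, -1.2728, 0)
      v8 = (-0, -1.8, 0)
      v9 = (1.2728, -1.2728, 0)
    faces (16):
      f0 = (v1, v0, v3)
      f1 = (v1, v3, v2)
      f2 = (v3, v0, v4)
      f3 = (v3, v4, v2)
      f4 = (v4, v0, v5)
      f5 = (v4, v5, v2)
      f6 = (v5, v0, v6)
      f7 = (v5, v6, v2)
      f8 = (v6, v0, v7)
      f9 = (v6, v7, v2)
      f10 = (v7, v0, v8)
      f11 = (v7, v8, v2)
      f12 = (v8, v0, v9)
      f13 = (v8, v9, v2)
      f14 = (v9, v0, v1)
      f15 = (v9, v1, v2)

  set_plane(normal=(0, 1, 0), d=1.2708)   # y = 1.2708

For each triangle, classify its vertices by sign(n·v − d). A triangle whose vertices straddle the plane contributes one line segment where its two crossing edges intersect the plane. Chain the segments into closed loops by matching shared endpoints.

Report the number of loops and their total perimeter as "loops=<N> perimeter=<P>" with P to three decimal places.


loops=1 perimeter=5.715

Straddling triangles (8 of 16):
  (v1,v0,v3) [--+] → (1.2708, 1.2708, 0)–(1.27363, 1.2708, 0)  len=0.0028
  (v1,v3,v2) [-+-] → (1.27363, 1.2708, 0)–(1.2708, 1.2708, 0.00502828)  len=0.0058
  (v3,v0,v4) [+-+] → (1.2708, 1.2708, 0)–(0, 1.2708, 0)  len=1.2708
  (v3,v4,v2) [++-] → (0, 1.2708, 0.9408)–(1.2708, 1.2708, 0.00502828)  len=1.5782
  (v4,v0,v5) [+-+] → (0, 1.2708, 0)–(-1.2708, 1.2708, 0)  len=1.2708
  (v4,v5,v2) [++-] → (-1.2708, 1.2708, 0.00502828)–(0, 1.2708, 0.9408)  len=1.5782
  (v5,v0,v6) [+--] → (-1.2708, 1.2708, 0)–(-1.27363, 1.2708, 0)  len=0.0028
  (v5,v6,v2) [+--] → (-1.27363, 1.2708, 0)–(-1.2708, 1.2708, 0.00502828)  len=0.0058

Chained into 1 loop(s):
  loop 1: 8 segments, perimeter = 5.7151
Total perimeter = 5.715


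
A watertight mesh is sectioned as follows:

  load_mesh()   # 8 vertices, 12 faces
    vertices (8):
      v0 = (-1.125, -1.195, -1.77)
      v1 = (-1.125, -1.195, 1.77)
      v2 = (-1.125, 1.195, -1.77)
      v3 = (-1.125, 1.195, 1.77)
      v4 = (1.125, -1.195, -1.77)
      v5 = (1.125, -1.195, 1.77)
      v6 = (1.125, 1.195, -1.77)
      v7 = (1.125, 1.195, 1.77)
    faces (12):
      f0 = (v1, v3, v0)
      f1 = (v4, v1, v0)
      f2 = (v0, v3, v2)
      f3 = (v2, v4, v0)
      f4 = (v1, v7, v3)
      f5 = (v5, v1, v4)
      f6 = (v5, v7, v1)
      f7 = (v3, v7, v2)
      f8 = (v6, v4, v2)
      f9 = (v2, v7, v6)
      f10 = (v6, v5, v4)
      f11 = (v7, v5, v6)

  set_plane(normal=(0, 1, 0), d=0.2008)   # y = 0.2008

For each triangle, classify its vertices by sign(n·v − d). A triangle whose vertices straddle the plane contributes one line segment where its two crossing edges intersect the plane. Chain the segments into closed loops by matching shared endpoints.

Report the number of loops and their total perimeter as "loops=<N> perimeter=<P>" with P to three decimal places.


loops=1 perimeter=11.580

Straddling triangles (8 of 12):
  (v1,v3,v0) [-+-] → (-1.125, 0.2008, 1.77)–(-1.125, 0.2008, 0.297419)  len=1.4726
  (v0,v3,v2) [-++] → (-1.125, 0.2008, 0.297419)–(-1.125, 0.2008, -1.77)  len=2.0674
  (v2,v4,v0) [+--] → (-0.189038, 0.2008, -1.77)–(-1.125, 0.2008, -1.77)  len=0.9360
  (v1,v7,v3) [-++] → (0.189038, 0.2008, 1.77)–(-1.125, 0.2008, 1.77)  len=1.3140
  (v5,v7,v1) [-+-] → (1.125, 0.2008, 1.77)–(0.189038, 0.2008, 1.77)  len=0.9360
  (v6,v4,v2) [+-+] → (1.125, 0.2008, -1.77)–(-0.189038, 0.2008, -1.77)  len=1.3140
  (v6,v5,v4) [+--] → (1.125, 0.2008, -0.297419)–(1.125, 0.2008, -1.77)  len=1.4726
  (v7,v5,v6) [+-+] → (1.125, 0.2008, 1.77)–(1.125, 0.2008, -0.297419)  len=2.0674

Chained into 1 loop(s):
  loop 1: 8 segments, perimeter = 11.5800
Total perimeter = 11.580


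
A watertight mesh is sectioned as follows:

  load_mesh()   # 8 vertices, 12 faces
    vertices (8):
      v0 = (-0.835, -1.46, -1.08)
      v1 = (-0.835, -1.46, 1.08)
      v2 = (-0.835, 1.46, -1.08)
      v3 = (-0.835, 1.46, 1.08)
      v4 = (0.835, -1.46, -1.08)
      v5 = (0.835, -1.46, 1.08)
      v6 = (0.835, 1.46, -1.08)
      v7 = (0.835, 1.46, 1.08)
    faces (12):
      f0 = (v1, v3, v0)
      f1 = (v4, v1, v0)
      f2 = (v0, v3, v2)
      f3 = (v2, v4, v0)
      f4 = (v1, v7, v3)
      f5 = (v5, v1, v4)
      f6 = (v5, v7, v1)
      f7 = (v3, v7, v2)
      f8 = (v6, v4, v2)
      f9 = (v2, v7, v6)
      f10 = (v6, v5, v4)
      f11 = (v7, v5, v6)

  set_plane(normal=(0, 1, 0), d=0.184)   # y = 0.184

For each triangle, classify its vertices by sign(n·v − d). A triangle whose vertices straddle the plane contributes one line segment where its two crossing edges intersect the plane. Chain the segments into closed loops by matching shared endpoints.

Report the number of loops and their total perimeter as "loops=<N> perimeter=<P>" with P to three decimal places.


Straddling triangles (8 of 12):
  (v1,v3,v0) [-+-] → (-0.835, 0.184, 1.08)–(-0.835, 0.184, 0.13611)  len=0.9439
  (v0,v3,v2) [-++] → (-0.835, 0.184, 0.13611)–(-0.835, 0.184, -1.08)  len=1.2161
  (v2,v4,v0) [+--] → (-0.105233, 0.184, -1.08)–(-0.835, 0.184, -1.08)  len=0.7298
  (v1,v7,v3) [-++] → (0.105233, 0.184, 1.08)–(-0.835, 0.184, 1.08)  len=0.9402
  (v5,v7,v1) [-+-] → (0.835, 0.184, 1.08)–(0.105233, 0.184, 1.08)  len=0.7298
  (v6,v4,v2) [+-+] → (0.835, 0.184, -1.08)–(-0.105233, 0.184, -1.08)  len=0.9402
  (v6,v5,v4) [+--] → (0.835, 0.184, -0.13611)–(0.835, 0.184, -1.08)  len=0.9439
  (v7,v5,v6) [+-+] → (0.835, 0.184, 1.08)–(0.835, 0.184, -0.13611)  len=1.2161

Chained into 1 loop(s):
  loop 1: 8 segments, perimeter = 7.6600
Total perimeter = 7.660

loops=1 perimeter=7.660


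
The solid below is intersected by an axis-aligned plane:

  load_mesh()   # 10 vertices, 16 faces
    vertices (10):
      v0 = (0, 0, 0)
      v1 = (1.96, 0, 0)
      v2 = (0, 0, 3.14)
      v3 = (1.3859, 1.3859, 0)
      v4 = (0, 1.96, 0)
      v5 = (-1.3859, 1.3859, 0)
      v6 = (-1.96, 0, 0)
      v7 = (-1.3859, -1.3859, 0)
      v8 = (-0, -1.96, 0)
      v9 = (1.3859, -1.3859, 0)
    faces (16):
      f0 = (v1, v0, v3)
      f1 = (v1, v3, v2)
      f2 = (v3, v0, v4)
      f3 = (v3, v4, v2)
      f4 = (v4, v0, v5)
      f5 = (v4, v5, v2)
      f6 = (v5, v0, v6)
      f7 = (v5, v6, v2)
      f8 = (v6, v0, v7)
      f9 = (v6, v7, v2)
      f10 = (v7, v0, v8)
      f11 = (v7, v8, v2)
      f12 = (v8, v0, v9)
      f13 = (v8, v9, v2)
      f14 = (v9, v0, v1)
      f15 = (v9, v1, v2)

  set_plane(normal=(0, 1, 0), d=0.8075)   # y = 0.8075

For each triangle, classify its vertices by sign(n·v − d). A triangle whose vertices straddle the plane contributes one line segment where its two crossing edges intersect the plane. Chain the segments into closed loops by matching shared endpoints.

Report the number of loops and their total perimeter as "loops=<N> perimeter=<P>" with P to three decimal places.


loops=1 perimeter=8.279

Straddling triangles (8 of 16):
  (v1,v0,v3) [--+] → (0.8075, 0.8075, 0)–(1.6255, 0.8075, 0)  len=0.8180
  (v1,v3,v2) [-+-] → (1.6255, 0.8075, 0)–(0.8075, 0.8075, 1.31047)  len=1.5448
  (v3,v0,v4) [+-+] → (0.8075, 0.8075, 0)–(0, 0.8075, 0)  len=0.8075
  (v3,v4,v2) [++-] → (0, 0.8075, 1.84635)–(0.8075, 0.8075, 1.31047)  len=0.9691
  (v4,v0,v5) [+-+] → (0, 0.8075, 0)–(-0.8075, 0.8075, 0)  len=0.8075
  (v4,v5,v2) [++-] → (-0.8075, 0.8075, 1.31047)–(0, 0.8075, 1.84635)  len=0.9691
  (v5,v0,v6) [+--] → (-0.8075, 0.8075, 0)–(-1.6255, 0.8075, 0)  len=0.8180
  (v5,v6,v2) [+--] → (-1.6255, 0.8075, 0)–(-0.8075, 0.8075, 1.31047)  len=1.5448

Chained into 1 loop(s):
  loop 1: 8 segments, perimeter = 8.2789
Total perimeter = 8.279


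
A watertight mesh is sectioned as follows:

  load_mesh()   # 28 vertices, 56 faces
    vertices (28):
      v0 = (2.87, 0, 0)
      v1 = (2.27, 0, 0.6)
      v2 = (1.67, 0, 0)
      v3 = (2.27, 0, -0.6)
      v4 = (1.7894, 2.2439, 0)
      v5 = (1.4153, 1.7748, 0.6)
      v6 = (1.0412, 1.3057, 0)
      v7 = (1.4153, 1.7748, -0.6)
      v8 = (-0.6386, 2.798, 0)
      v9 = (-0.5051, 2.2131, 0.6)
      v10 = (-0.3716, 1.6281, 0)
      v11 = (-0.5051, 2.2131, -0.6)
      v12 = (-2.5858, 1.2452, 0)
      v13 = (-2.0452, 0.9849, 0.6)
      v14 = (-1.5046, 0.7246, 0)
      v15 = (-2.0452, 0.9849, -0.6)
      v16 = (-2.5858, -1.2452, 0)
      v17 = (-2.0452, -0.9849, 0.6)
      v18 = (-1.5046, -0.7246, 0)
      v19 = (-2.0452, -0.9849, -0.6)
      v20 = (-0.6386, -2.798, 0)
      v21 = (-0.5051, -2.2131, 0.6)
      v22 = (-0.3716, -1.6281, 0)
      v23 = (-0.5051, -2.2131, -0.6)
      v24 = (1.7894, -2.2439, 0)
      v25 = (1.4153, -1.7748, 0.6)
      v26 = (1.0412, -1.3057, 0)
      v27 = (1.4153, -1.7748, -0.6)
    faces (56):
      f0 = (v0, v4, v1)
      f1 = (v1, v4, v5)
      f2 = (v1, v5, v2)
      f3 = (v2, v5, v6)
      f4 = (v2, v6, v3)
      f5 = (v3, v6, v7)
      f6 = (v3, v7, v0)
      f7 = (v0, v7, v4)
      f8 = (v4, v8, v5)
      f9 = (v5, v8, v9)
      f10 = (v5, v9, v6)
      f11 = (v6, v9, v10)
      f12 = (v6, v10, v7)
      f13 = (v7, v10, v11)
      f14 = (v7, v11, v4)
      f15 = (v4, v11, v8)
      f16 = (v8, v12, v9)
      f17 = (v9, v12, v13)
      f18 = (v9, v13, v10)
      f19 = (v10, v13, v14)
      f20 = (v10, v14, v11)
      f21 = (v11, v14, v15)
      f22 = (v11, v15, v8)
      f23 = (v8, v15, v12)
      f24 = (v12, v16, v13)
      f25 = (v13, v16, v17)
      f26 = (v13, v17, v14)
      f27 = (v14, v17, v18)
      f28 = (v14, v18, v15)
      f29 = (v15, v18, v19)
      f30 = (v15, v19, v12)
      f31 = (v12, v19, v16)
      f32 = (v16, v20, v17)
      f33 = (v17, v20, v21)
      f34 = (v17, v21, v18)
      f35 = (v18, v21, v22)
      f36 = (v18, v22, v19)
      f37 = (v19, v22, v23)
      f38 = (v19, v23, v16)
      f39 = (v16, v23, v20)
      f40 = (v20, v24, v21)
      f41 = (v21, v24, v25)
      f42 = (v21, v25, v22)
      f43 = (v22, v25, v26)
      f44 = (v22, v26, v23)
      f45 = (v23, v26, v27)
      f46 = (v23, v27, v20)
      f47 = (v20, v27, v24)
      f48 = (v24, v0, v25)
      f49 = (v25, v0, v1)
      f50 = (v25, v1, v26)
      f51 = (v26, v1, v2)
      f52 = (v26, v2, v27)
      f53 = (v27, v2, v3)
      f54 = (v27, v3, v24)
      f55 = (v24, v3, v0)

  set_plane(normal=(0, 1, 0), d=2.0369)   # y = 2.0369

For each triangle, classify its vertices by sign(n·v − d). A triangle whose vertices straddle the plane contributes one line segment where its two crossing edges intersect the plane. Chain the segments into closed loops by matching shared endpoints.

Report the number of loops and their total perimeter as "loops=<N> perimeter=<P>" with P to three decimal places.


loops=1 perimeter=7.797

Straddling triangles (16 of 56):
  (v0,v4,v1) [-+-] → (1.88909, 2.0369, 0)–(1.83374, 2.0369, 0.0553501)  len=0.0783
  (v1,v4,v5) [-+-] → (1.83374, 2.0369, 0.0553501)–(1.62432, 2.0369, 0.264762)  len=0.2962
  (v0,v7,v4) [--+] → (1.62432, 2.0369, -0.264762)–(1.88909, 2.0369, 0)  len=0.3744
  (v4,v8,v5) [++-] → (0.889179, 2.0369, 0.446306)–(1.62432, 2.0369, 0.264762)  len=0.7572
  (v5,v8,v9) [-++] → (0.889179, 2.0369, 0.446306)–(0.266916, 2.0369, 0.6)  len=0.6410
  (v5,v9,v6) [-+-] → (0.266916, 2.0369, 0.6)–(-0.204838, 2.0369, 0.483491)  len=0.4859
  (v6,v9,v10) [-+-] → (-0.204838, 2.0369, 0.483491)–(-0.46489, 2.0369, 0.419282)  len=0.2679
  (v7,v10,v11) [--+] → (-0.46489, 2.0369, -0.419282)–(0.266916, 2.0369, -0.6)  len=0.7538
  (v7,v11,v4) [-++] → (0.266916, 2.0369, -0.6)–(1.62432, 2.0369, -0.264762)  len=1.3982
  (v8,v12,v9) [+-+] → (-1.59301, 2.0369, 0)–(-0.883878, 2.0369, 0.490774)  len=0.8624
  (v9,v12,v13) [+--] → (-0.883878, 2.0369, 0.490774)–(-0.726046, 2.0369, 0.6)  len=0.1919
  (v9,v13,v10) [+--] → (-0.726046, 2.0369, 0.6)–(-0.46489, 2.0369, 0.419282)  len=0.3176
  (v10,v14,v11) [--+] → (-0.623415, 2.0369, -0.528975)–(-0.46489, 2.0369, -0.419282)  len=0.1928
  (v11,v14,v15) [+--] → (-0.623415, 2.0369, -0.528975)–(-0.726046, 2.0369, -0.6)  len=0.1248
  (v11,v15,v8) [+-+] → (-0.726046, 2.0369, -0.6)–(-1.22906, 2.0369, -0.251867)  len=0.6117
  (v8,v15,v12) [+--] → (-1.22906, 2.0369, -0.251867)–(-1.59301, 2.0369, 0)  len=0.4426

Chained into 1 loop(s):
  loop 1: 16 segments, perimeter = 7.7967
Total perimeter = 7.797


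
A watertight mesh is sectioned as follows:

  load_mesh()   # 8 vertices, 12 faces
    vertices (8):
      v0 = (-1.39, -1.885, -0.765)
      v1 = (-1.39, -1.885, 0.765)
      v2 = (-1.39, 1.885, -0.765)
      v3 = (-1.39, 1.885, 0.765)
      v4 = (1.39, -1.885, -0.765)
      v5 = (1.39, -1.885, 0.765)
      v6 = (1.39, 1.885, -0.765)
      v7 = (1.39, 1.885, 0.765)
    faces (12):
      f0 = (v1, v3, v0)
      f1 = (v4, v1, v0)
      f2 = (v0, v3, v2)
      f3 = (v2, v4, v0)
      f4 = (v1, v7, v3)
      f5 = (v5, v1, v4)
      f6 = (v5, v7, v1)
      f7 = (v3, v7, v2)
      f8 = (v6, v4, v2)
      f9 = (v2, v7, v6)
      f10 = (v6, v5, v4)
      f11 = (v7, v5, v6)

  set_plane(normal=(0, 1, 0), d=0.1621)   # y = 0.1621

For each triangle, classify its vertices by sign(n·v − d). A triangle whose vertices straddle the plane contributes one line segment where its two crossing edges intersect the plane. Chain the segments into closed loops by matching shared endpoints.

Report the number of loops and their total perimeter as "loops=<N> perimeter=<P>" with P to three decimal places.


Straddling triangles (8 of 12):
  (v1,v3,v0) [-+-] → (-1.39, 0.1621, 0.765)–(-1.39, 0.1621, 0.0657859)  len=0.6992
  (v0,v3,v2) [-++] → (-1.39, 0.1621, 0.0657859)–(-1.39, 0.1621, -0.765)  len=0.8308
  (v2,v4,v0) [+--] → (-0.119533, 0.1621, -0.765)–(-1.39, 0.1621, -0.765)  len=1.2705
  (v1,v7,v3) [-++] → (0.119533, 0.1621, 0.765)–(-1.39, 0.1621, 0.765)  len=1.5095
  (v5,v7,v1) [-+-] → (1.39, 0.1621, 0.765)–(0.119533, 0.1621, 0.765)  len=1.2705
  (v6,v4,v2) [+-+] → (1.39, 0.1621, -0.765)–(-0.119533, 0.1621, -0.765)  len=1.5095
  (v6,v5,v4) [+--] → (1.39, 0.1621, -0.0657859)–(1.39, 0.1621, -0.765)  len=0.6992
  (v7,v5,v6) [+-+] → (1.39, 0.1621, 0.765)–(1.39, 0.1621, -0.0657859)  len=0.8308

Chained into 1 loop(s):
  loop 1: 8 segments, perimeter = 8.6200
Total perimeter = 8.620

loops=1 perimeter=8.620


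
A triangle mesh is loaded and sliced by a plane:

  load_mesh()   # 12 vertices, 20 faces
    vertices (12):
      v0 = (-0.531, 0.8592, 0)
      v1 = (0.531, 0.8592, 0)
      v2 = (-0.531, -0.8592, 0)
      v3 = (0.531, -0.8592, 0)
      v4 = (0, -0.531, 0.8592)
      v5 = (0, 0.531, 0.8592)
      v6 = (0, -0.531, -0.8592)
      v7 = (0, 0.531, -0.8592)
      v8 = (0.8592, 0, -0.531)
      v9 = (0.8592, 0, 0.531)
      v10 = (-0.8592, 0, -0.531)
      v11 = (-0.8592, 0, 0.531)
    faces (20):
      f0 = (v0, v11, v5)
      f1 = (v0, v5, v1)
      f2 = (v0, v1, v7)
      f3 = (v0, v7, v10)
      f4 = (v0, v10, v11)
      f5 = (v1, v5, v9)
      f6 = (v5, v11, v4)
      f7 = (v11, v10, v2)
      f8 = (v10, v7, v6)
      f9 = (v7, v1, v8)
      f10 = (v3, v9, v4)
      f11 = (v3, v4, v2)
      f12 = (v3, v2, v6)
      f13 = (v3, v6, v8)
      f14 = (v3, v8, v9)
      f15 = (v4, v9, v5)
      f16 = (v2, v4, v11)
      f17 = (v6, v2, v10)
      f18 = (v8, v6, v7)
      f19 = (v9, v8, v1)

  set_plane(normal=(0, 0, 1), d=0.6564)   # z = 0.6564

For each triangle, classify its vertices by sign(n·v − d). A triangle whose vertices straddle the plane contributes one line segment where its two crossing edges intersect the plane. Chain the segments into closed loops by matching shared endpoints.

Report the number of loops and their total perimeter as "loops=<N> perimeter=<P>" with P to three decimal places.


Straddling triangles (8 of 20):
  (v0,v11,v5) [--+] → (-0.530913, 0.202887, 0.6564)–(-0.125334, 0.608466, 0.6564)  len=0.5736
  (v0,v5,v1) [-+-] → (-0.125334, 0.608466, 0.6564)–(0.125334, 0.608466, 0.6564)  len=0.2507
  (v1,v5,v9) [-+-] → (0.125334, 0.608466, 0.6564)–(0.530913, 0.202887, 0.6564)  len=0.5736
  (v5,v11,v4) [+-+] → (-0.530913, 0.202887, 0.6564)–(-0.530913, -0.202887, 0.6564)  len=0.4058
  (v3,v9,v4) [--+] → (0.530913, -0.202887, 0.6564)–(0.125334, -0.608466, 0.6564)  len=0.5736
  (v3,v4,v2) [-+-] → (0.125334, -0.608466, 0.6564)–(-0.125334, -0.608466, 0.6564)  len=0.2507
  (v4,v9,v5) [+-+] → (0.530913, -0.202887, 0.6564)–(0.530913, 0.202887, 0.6564)  len=0.4058
  (v2,v4,v11) [-+-] → (-0.125334, -0.608466, 0.6564)–(-0.530913, -0.202887, 0.6564)  len=0.5736

Chained into 1 loop(s):
  loop 1: 8 segments, perimeter = 3.6072
Total perimeter = 3.607

loops=1 perimeter=3.607


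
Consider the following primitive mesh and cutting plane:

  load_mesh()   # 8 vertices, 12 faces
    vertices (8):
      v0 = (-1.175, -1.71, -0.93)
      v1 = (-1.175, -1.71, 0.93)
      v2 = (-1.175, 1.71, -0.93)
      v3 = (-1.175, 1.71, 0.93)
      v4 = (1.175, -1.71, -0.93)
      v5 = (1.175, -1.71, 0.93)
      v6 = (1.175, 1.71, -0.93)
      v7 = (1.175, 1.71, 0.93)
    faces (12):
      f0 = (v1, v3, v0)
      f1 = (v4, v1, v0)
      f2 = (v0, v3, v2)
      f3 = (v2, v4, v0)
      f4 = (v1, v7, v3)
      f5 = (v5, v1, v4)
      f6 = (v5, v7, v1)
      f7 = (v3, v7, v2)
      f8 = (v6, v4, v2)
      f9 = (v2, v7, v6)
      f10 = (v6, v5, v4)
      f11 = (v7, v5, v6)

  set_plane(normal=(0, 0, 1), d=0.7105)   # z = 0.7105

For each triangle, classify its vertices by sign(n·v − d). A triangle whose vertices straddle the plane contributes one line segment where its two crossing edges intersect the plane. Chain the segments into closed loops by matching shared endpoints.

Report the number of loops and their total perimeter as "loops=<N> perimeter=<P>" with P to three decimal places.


loops=1 perimeter=11.540

Straddling triangles (8 of 12):
  (v1,v3,v0) [++-] → (-1.175, 1.3064, 0.7105)–(-1.175, -1.71, 0.7105)  len=3.0164
  (v4,v1,v0) [-+-] → (-0.897675, -1.71, 0.7105)–(-1.175, -1.71, 0.7105)  len=0.2773
  (v0,v3,v2) [-+-] → (-1.175, 1.3064, 0.7105)–(-1.175, 1.71, 0.7105)  len=0.4036
  (v5,v1,v4) [++-] → (-0.897675, -1.71, 0.7105)–(1.175, -1.71, 0.7105)  len=2.0727
  (v3,v7,v2) [++-] → (0.897675, 1.71, 0.7105)–(-1.175, 1.71, 0.7105)  len=2.0727
  (v2,v7,v6) [-+-] → (0.897675, 1.71, 0.7105)–(1.175, 1.71, 0.7105)  len=0.2773
  (v6,v5,v4) [-+-] → (1.175, -1.3064, 0.7105)–(1.175, -1.71, 0.7105)  len=0.4036
  (v7,v5,v6) [++-] → (1.175, -1.3064, 0.7105)–(1.175, 1.71, 0.7105)  len=3.0164

Chained into 1 loop(s):
  loop 1: 8 segments, perimeter = 11.5400
Total perimeter = 11.540


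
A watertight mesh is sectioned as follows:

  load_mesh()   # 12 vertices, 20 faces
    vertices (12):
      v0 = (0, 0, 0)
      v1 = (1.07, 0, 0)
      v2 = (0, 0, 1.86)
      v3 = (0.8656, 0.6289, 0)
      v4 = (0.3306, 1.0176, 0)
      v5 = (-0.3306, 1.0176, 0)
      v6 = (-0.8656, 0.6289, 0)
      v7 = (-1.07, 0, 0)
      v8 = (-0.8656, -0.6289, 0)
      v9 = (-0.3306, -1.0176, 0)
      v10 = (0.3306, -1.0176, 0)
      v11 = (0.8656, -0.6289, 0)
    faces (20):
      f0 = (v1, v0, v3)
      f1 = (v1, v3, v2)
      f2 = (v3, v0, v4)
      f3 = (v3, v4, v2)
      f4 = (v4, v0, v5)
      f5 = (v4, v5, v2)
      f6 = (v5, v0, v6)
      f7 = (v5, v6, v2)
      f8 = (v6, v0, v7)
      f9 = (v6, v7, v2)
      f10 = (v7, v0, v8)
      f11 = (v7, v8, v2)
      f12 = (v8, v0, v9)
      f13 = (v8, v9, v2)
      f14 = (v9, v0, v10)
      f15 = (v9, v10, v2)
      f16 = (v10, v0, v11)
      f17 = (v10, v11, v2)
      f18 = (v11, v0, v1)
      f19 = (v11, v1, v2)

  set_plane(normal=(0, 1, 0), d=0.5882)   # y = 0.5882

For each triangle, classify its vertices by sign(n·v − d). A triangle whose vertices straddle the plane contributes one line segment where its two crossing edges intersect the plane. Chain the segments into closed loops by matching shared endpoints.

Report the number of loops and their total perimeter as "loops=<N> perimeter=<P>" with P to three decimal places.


loops=1 perimeter=4.233

Straddling triangles (10 of 20):
  (v1,v0,v3) [--+] → (0.809582, 0.5882, 0)–(0.878828, 0.5882, 0)  len=0.0692
  (v1,v3,v2) [-+-] → (0.878828, 0.5882, 0)–(0.809582, 0.5882, 0.120372)  len=0.1389
  (v3,v0,v4) [+-+] → (0.809582, 0.5882, 0)–(0.191096, 0.5882, 0)  len=0.6185
  (v3,v4,v2) [++-] → (0.191096, 0.5882, 0.78487)–(0.809582, 0.5882, 0.120372)  len=0.9078
  (v4,v0,v5) [+-+] → (0.191096, 0.5882, 0)–(-0.191096, 0.5882, 0)  len=0.3822
  (v4,v5,v2) [++-] → (-0.191096, 0.5882, 0.78487)–(0.191096, 0.5882, 0.78487)  len=0.3822
  (v5,v0,v6) [+-+] → (-0.191096, 0.5882, 0)–(-0.809582, 0.5882, 0)  len=0.6185
  (v5,v6,v2) [++-] → (-0.809582, 0.5882, 0.120372)–(-0.191096, 0.5882, 0.78487)  len=0.9078
  (v6,v0,v7) [+--] → (-0.809582, 0.5882, 0)–(-0.878828, 0.5882, 0)  len=0.0692
  (v6,v7,v2) [+--] → (-0.878828, 0.5882, 0)–(-0.809582, 0.5882, 0.120372)  len=0.1389

Chained into 1 loop(s):
  loop 1: 10 segments, perimeter = 4.2332
Total perimeter = 4.233


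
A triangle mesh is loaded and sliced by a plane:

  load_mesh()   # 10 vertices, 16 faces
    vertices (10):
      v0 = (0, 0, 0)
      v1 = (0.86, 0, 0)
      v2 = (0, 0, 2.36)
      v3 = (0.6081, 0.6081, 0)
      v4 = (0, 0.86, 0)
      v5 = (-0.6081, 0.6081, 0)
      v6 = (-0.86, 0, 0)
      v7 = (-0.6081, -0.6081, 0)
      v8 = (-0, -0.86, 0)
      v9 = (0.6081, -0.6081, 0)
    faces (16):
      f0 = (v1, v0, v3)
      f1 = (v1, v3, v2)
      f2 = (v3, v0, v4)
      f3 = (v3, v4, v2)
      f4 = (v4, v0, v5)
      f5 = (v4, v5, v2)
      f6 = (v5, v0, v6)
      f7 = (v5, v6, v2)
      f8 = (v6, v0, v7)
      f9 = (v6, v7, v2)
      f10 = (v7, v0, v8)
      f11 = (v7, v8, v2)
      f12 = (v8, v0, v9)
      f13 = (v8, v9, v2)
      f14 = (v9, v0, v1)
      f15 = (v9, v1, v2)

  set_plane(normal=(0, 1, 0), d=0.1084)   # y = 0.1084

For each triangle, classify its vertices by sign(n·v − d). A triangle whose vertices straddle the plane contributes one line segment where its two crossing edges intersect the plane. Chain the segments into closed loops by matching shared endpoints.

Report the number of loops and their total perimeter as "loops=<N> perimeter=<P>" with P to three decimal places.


Straddling triangles (8 of 16):
  (v1,v0,v3) [--+] → (0.1084, 0.1084, 0)–(0.815096, 0.1084, 0)  len=0.7067
  (v1,v3,v2) [-+-] → (0.815096, 0.1084, 0)–(0.1084, 0.1084, 1.93931)  len=2.0641
  (v3,v0,v4) [+-+] → (0.1084, 0.1084, 0)–(0, 0.1084, 0)  len=0.1084
  (v3,v4,v2) [++-] → (0, 0.1084, 2.06253)–(0.1084, 0.1084, 1.93931)  len=0.1641
  (v4,v0,v5) [+-+] → (0, 0.1084, 0)–(-0.1084, 0.1084, 0)  len=0.1084
  (v4,v5,v2) [++-] → (-0.1084, 0.1084, 1.93931)–(0, 0.1084, 2.06253)  len=0.1641
  (v5,v0,v6) [+--] → (-0.1084, 0.1084, 0)–(-0.815096, 0.1084, 0)  len=0.7067
  (v5,v6,v2) [+--] → (-0.815096, 0.1084, 0)–(-0.1084, 0.1084, 1.93931)  len=2.0641

Chained into 1 loop(s):
  loop 1: 8 segments, perimeter = 6.0865
Total perimeter = 6.087

loops=1 perimeter=6.087


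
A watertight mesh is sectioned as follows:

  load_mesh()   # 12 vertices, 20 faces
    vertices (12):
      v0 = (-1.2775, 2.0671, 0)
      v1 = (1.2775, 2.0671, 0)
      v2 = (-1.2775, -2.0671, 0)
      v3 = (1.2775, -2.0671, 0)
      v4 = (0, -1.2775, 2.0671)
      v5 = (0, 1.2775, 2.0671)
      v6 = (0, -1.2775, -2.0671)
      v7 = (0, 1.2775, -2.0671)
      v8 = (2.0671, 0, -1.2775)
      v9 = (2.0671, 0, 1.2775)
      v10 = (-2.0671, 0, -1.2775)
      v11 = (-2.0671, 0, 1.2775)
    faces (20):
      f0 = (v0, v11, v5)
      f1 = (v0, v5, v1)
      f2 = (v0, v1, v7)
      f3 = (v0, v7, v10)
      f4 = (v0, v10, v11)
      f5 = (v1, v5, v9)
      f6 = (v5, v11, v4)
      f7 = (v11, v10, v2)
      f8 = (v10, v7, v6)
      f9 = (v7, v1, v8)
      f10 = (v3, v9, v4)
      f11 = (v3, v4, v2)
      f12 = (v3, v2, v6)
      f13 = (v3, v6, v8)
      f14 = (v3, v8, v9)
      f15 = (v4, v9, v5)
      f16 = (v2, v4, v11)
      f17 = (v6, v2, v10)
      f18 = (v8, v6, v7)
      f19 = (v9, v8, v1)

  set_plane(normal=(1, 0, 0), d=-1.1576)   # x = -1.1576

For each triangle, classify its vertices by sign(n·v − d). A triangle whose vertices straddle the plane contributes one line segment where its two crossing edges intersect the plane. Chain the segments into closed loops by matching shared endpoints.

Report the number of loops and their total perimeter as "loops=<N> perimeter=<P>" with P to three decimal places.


loops=1 perimeter=11.173

Straddling triangles (10 of 20):
  (v0,v11,v5) [--+] → (-1.1576, 0.562085, 1.62491)–(-1.1576, 1.99299, 0.194008)  len=2.0236
  (v0,v5,v1) [-++] → (-1.1576, 1.99299, 0.194008)–(-1.1576, 2.0671, 0)  len=0.2077
  (v0,v1,v7) [-++] → (-1.1576, 2.0671, 0)–(-1.1576, 1.99299, -0.194008)  len=0.2077
  (v0,v7,v10) [-+-] → (-1.1576, 1.99299, -0.194008)–(-1.1576, 0.562085, -1.62491)  len=2.0236
  (v5,v11,v4) [+-+] → (-1.1576, 0.562085, 1.62491)–(-1.1576, -0.562085, 1.62491)  len=1.1242
  (v10,v7,v6) [-++] → (-1.1576, 0.562085, -1.62491)–(-1.1576, -0.562085, -1.62491)  len=1.1242
  (v3,v4,v2) [++-] → (-1.1576, -1.99299, 0.194008)–(-1.1576, -2.0671, 0)  len=0.2077
  (v3,v2,v6) [+-+] → (-1.1576, -2.0671, 0)–(-1.1576, -1.99299, -0.194008)  len=0.2077
  (v2,v4,v11) [-+-] → (-1.1576, -1.99299, 0.194008)–(-1.1576, -0.562085, 1.62491)  len=2.0236
  (v6,v2,v10) [+--] → (-1.1576, -1.99299, -0.194008)–(-1.1576, -0.562085, -1.62491)  len=2.0236

Chained into 1 loop(s):
  loop 1: 10 segments, perimeter = 11.1735
Total perimeter = 11.173


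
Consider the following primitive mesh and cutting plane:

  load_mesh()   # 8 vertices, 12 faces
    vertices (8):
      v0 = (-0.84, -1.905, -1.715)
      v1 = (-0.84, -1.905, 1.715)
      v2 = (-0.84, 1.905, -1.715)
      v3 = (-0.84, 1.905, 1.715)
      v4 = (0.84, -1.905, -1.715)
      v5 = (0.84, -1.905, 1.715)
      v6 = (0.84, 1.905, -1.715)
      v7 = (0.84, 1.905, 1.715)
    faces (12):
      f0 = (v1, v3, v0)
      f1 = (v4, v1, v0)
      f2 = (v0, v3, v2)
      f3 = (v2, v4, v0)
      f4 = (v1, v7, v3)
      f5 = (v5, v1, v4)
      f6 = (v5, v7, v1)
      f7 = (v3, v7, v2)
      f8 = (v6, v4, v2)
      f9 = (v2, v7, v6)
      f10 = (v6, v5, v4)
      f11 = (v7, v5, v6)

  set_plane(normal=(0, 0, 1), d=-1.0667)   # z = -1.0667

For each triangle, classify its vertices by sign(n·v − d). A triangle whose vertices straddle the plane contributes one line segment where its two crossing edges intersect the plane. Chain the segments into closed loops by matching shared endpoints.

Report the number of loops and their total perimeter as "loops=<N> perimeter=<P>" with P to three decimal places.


Straddling triangles (8 of 12):
  (v1,v3,v0) [++-] → (-0.84, -1.18488, -1.0667)–(-0.84, -1.905, -1.0667)  len=0.7201
  (v4,v1,v0) [-+-] → (0.522465, -1.905, -1.0667)–(-0.84, -1.905, -1.0667)  len=1.3625
  (v0,v3,v2) [-+-] → (-0.84, -1.18488, -1.0667)–(-0.84, 1.905, -1.0667)  len=3.0899
  (v5,v1,v4) [++-] → (0.522465, -1.905, -1.0667)–(0.84, -1.905, -1.0667)  len=0.3175
  (v3,v7,v2) [++-] → (-0.522465, 1.905, -1.0667)–(-0.84, 1.905, -1.0667)  len=0.3175
  (v2,v7,v6) [-+-] → (-0.522465, 1.905, -1.0667)–(0.84, 1.905, -1.0667)  len=1.3625
  (v6,v5,v4) [-+-] → (0.84, 1.18488, -1.0667)–(0.84, -1.905, -1.0667)  len=3.0899
  (v7,v5,v6) [++-] → (0.84, 1.18488, -1.0667)–(0.84, 1.905, -1.0667)  len=0.7201

Chained into 1 loop(s):
  loop 1: 8 segments, perimeter = 10.9800
Total perimeter = 10.980

loops=1 perimeter=10.980


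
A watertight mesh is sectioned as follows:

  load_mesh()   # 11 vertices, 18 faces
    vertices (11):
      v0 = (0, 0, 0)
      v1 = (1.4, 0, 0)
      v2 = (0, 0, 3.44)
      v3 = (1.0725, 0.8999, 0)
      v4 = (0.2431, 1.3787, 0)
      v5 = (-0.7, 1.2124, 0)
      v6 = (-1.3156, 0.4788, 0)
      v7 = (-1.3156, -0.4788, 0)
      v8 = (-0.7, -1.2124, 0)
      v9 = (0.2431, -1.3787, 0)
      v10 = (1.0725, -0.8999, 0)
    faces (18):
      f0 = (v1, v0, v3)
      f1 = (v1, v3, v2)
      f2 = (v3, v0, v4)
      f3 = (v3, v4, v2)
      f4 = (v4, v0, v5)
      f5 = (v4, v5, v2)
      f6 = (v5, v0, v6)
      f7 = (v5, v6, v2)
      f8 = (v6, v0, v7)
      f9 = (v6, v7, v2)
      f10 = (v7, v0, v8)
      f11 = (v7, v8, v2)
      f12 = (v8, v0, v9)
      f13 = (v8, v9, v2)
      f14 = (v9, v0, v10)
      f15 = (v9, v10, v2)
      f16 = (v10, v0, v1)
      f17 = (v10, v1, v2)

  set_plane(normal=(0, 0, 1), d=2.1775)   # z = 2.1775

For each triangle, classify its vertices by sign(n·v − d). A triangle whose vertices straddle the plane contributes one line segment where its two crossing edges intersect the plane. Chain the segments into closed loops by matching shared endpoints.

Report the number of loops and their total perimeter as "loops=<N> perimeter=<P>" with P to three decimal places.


loops=1 perimeter=3.163

Straddling triangles (9 of 18):
  (v1,v3,v2) [--+] → (0.393614, 0.330269, 2.1775)–(0.513808, 0, 2.1775)  len=0.3515
  (v3,v4,v2) [--+] → (0.0892191, 0.505991, 2.1775)–(0.393614, 0.330269, 2.1775)  len=0.3515
  (v4,v5,v2) [--+] → (-0.256904, 0.444958, 2.1775)–(0.0892191, 0.505991, 2.1775)  len=0.3515
  (v5,v6,v2) [--+] → (-0.482833, 0.175722, 2.1775)–(-0.256904, 0.444958, 2.1775)  len=0.3515
  (v6,v7,v2) [--+] → (-0.482833, -0.175722, 2.1775)–(-0.482833, 0.175722, 2.1775)  len=0.3514
  (v7,v8,v2) [--+] → (-0.256904, -0.444958, 2.1775)–(-0.482833, -0.175722, 2.1775)  len=0.3515
  (v8,v9,v2) [--+] → (0.0892191, -0.505991, 2.1775)–(-0.256904, -0.444958, 2.1775)  len=0.3515
  (v9,v10,v2) [--+] → (0.393614, -0.330269, 2.1775)–(0.0892191, -0.505991, 2.1775)  len=0.3515
  (v10,v1,v2) [--+] → (0.513808, 0, 2.1775)–(0.393614, -0.330269, 2.1775)  len=0.3515

Chained into 1 loop(s):
  loop 1: 9 segments, perimeter = 3.1632
Total perimeter = 3.163


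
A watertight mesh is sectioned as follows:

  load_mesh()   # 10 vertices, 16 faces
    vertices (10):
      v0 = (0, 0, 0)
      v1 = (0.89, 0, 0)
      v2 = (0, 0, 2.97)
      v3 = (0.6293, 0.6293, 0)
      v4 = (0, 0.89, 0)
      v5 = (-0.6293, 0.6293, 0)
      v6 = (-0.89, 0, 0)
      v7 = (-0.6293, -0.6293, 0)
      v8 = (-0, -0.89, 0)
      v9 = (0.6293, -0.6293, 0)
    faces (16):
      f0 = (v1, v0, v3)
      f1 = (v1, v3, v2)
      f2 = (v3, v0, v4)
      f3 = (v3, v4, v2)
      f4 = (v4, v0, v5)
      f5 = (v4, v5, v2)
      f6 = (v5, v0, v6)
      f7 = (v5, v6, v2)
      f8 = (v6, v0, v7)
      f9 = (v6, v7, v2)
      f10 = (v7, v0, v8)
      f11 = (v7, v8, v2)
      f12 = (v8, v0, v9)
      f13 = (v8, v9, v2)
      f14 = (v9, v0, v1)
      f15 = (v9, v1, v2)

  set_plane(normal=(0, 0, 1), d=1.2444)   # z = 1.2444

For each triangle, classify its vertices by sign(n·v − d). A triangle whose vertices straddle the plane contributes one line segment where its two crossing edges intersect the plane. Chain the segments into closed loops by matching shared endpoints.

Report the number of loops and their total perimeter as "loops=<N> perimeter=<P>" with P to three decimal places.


loops=1 perimeter=3.166

Straddling triangles (8 of 16):
  (v1,v3,v2) [--+] → (0.36563, 0.36563, 1.2444)–(0.517099, 0, 1.2444)  len=0.3958
  (v3,v4,v2) [--+] → (0, 0.517099, 1.2444)–(0.36563, 0.36563, 1.2444)  len=0.3958
  (v4,v5,v2) [--+] → (-0.36563, 0.36563, 1.2444)–(0, 0.517099, 1.2444)  len=0.3958
  (v5,v6,v2) [--+] → (-0.517099, 0, 1.2444)–(-0.36563, 0.36563, 1.2444)  len=0.3958
  (v6,v7,v2) [--+] → (-0.36563, -0.36563, 1.2444)–(-0.517099, 0, 1.2444)  len=0.3958
  (v7,v8,v2) [--+] → (0, -0.517099, 1.2444)–(-0.36563, -0.36563, 1.2444)  len=0.3958
  (v8,v9,v2) [--+] → (0.36563, -0.36563, 1.2444)–(0, -0.517099, 1.2444)  len=0.3958
  (v9,v1,v2) [--+] → (0.517099, 0, 1.2444)–(0.36563, -0.36563, 1.2444)  len=0.3958

Chained into 1 loop(s):
  loop 1: 8 segments, perimeter = 3.1661
Total perimeter = 3.166
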